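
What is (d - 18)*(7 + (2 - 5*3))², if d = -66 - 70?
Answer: -5544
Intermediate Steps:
d = -136
(d - 18)*(7 + (2 - 5*3))² = (-136 - 18)*(7 + (2 - 5*3))² = -154*(7 + (2 - 15))² = -154*(7 - 13)² = -154*(-6)² = -154*36 = -5544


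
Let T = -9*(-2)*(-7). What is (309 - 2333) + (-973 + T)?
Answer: -3123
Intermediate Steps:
T = -126 (T = 18*(-7) = -126)
(309 - 2333) + (-973 + T) = (309 - 2333) + (-973 - 126) = -2024 - 1099 = -3123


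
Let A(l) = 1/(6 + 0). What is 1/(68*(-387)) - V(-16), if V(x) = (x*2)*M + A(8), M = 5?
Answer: 4206173/26316 ≈ 159.83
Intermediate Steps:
A(l) = ⅙ (A(l) = 1/6 = ⅙)
V(x) = ⅙ + 10*x (V(x) = (x*2)*5 + ⅙ = (2*x)*5 + ⅙ = 10*x + ⅙ = ⅙ + 10*x)
1/(68*(-387)) - V(-16) = 1/(68*(-387)) - (⅙ + 10*(-16)) = 1/(-26316) - (⅙ - 160) = -1/26316 - 1*(-959/6) = -1/26316 + 959/6 = 4206173/26316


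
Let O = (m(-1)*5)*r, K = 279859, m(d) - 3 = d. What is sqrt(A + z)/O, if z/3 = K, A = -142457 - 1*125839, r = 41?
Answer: sqrt(571281)/410 ≈ 1.8435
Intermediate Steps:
m(d) = 3 + d
A = -268296 (A = -142457 - 125839 = -268296)
O = 410 (O = ((3 - 1)*5)*41 = (2*5)*41 = 10*41 = 410)
z = 839577 (z = 3*279859 = 839577)
sqrt(A + z)/O = sqrt(-268296 + 839577)/410 = sqrt(571281)*(1/410) = sqrt(571281)/410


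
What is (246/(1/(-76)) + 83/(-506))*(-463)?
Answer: 4380099917/506 ≈ 8.6563e+6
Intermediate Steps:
(246/(1/(-76)) + 83/(-506))*(-463) = (246/(-1/76) + 83*(-1/506))*(-463) = (246*(-76) - 83/506)*(-463) = (-18696 - 83/506)*(-463) = -9460259/506*(-463) = 4380099917/506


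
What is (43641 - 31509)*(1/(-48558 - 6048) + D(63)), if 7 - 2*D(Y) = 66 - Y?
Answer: 220824642/9101 ≈ 24264.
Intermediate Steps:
D(Y) = -59/2 + Y/2 (D(Y) = 7/2 - (66 - Y)/2 = 7/2 + (-33 + Y/2) = -59/2 + Y/2)
(43641 - 31509)*(1/(-48558 - 6048) + D(63)) = (43641 - 31509)*(1/(-48558 - 6048) + (-59/2 + (1/2)*63)) = 12132*(1/(-54606) + (-59/2 + 63/2)) = 12132*(-1/54606 + 2) = 12132*(109211/54606) = 220824642/9101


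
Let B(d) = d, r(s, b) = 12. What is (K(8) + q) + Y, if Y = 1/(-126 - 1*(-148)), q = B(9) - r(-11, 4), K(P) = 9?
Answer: 133/22 ≈ 6.0455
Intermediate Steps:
q = -3 (q = 9 - 1*12 = 9 - 12 = -3)
Y = 1/22 (Y = 1/(-126 + 148) = 1/22 ≈ 0.045455)
(K(8) + q) + Y = (9 - 3) + 1/22 = 6 + 1/22 = 133/22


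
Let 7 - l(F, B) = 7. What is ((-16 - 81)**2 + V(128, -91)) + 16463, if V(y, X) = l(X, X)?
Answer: 25872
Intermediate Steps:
l(F, B) = 0 (l(F, B) = 7 - 1*7 = 7 - 7 = 0)
V(y, X) = 0
((-16 - 81)**2 + V(128, -91)) + 16463 = ((-16 - 81)**2 + 0) + 16463 = ((-97)**2 + 0) + 16463 = (9409 + 0) + 16463 = 9409 + 16463 = 25872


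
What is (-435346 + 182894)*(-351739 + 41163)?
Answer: 78405532352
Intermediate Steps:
(-435346 + 182894)*(-351739 + 41163) = -252452*(-310576) = 78405532352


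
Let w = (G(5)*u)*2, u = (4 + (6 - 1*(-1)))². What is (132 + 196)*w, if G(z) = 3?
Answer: 238128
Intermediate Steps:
u = 121 (u = (4 + (6 + 1))² = (4 + 7)² = 11² = 121)
w = 726 (w = (3*121)*2 = 363*2 = 726)
(132 + 196)*w = (132 + 196)*726 = 328*726 = 238128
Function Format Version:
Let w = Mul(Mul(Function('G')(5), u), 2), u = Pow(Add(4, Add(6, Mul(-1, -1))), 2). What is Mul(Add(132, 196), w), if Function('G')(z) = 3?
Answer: 238128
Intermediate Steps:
u = 121 (u = Pow(Add(4, Add(6, 1)), 2) = Pow(Add(4, 7), 2) = Pow(11, 2) = 121)
w = 726 (w = Mul(Mul(3, 121), 2) = Mul(363, 2) = 726)
Mul(Add(132, 196), w) = Mul(Add(132, 196), 726) = Mul(328, 726) = 238128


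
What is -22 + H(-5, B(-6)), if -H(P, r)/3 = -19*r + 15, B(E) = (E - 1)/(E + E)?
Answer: -135/4 ≈ -33.750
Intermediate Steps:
B(E) = (-1 + E)/(2*E) (B(E) = (-1 + E)/((2*E)) = (-1 + E)*(1/(2*E)) = (-1 + E)/(2*E))
H(P, r) = -45 + 57*r (H(P, r) = -3*(-19*r + 15) = -3*(15 - 19*r) = -45 + 57*r)
-22 + H(-5, B(-6)) = -22 + (-45 + 57*((1/2)*(-1 - 6)/(-6))) = -22 + (-45 + 57*((1/2)*(-1/6)*(-7))) = -22 + (-45 + 57*(7/12)) = -22 + (-45 + 133/4) = -22 - 47/4 = -135/4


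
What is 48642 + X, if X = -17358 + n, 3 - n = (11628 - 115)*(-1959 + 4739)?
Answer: -31974853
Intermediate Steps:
n = -32006137 (n = 3 - (11628 - 115)*(-1959 + 4739) = 3 - 11513*2780 = 3 - 1*32006140 = 3 - 32006140 = -32006137)
X = -32023495 (X = -17358 - 32006137 = -32023495)
48642 + X = 48642 - 32023495 = -31974853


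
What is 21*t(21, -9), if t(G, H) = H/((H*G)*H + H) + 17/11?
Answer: 66885/2068 ≈ 32.343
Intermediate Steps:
t(G, H) = 17/11 + H/(H + G*H**2) (t(G, H) = H/((G*H)*H + H) + 17*(1/11) = H/(G*H**2 + H) + 17/11 = H/(H + G*H**2) + 17/11 = 17/11 + H/(H + G*H**2))
21*t(21, -9) = 21*((28 + 17*21*(-9))/(11*(1 + 21*(-9)))) = 21*((28 - 3213)/(11*(1 - 189))) = 21*((1/11)*(-3185)/(-188)) = 21*((1/11)*(-1/188)*(-3185)) = 21*(3185/2068) = 66885/2068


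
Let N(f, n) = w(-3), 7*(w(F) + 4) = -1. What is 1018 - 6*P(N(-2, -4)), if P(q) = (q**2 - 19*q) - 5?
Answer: 23164/49 ≈ 472.73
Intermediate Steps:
w(F) = -29/7 (w(F) = -4 + (1/7)*(-1) = -4 - 1/7 = -29/7)
N(f, n) = -29/7
P(q) = -5 + q**2 - 19*q
1018 - 6*P(N(-2, -4)) = 1018 - 6*(-5 + (-29/7)**2 - 19*(-29/7)) = 1018 - 6*(-5 + 841/49 + 551/7) = 1018 - 6*4453/49 = 1018 - 1*26718/49 = 1018 - 26718/49 = 23164/49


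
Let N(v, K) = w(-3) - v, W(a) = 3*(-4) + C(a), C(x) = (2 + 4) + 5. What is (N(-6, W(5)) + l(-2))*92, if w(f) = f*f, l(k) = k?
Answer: 1196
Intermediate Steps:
C(x) = 11 (C(x) = 6 + 5 = 11)
W(a) = -1 (W(a) = 3*(-4) + 11 = -12 + 11 = -1)
w(f) = f²
N(v, K) = 9 - v (N(v, K) = (-3)² - v = 9 - v)
(N(-6, W(5)) + l(-2))*92 = ((9 - 1*(-6)) - 2)*92 = ((9 + 6) - 2)*92 = (15 - 2)*92 = 13*92 = 1196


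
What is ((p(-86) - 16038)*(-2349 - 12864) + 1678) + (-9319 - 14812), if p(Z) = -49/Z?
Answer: 20980127689/86 ≈ 2.4395e+8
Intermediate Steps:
((p(-86) - 16038)*(-2349 - 12864) + 1678) + (-9319 - 14812) = ((-49/(-86) - 16038)*(-2349 - 12864) + 1678) + (-9319 - 14812) = ((-49*(-1/86) - 16038)*(-15213) + 1678) - 24131 = ((49/86 - 16038)*(-15213) + 1678) - 24131 = (-1379219/86*(-15213) + 1678) - 24131 = (20982058647/86 + 1678) - 24131 = 20982202955/86 - 24131 = 20980127689/86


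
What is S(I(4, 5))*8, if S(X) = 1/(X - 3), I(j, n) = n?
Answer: 4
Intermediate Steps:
S(X) = 1/(-3 + X)
S(I(4, 5))*8 = 8/(-3 + 5) = 8/2 = (½)*8 = 4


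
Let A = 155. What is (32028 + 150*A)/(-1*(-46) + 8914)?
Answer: 27639/4480 ≈ 6.1694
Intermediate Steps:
(32028 + 150*A)/(-1*(-46) + 8914) = (32028 + 150*155)/(-1*(-46) + 8914) = (32028 + 23250)/(46 + 8914) = 55278/8960 = 55278*(1/8960) = 27639/4480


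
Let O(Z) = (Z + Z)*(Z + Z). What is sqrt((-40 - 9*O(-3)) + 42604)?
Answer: 16*sqrt(165) ≈ 205.52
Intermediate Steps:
O(Z) = 4*Z**2 (O(Z) = (2*Z)*(2*Z) = 4*Z**2)
sqrt((-40 - 9*O(-3)) + 42604) = sqrt((-40 - 36*(-3)**2) + 42604) = sqrt((-40 - 36*9) + 42604) = sqrt((-40 - 9*36) + 42604) = sqrt((-40 - 324) + 42604) = sqrt(-364 + 42604) = sqrt(42240) = 16*sqrt(165)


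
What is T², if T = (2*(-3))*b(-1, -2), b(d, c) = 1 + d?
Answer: 0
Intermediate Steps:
T = 0 (T = (2*(-3))*(1 - 1) = -6*0 = 0)
T² = 0² = 0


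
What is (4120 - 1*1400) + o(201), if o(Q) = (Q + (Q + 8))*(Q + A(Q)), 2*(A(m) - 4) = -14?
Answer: 83900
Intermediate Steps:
A(m) = -3 (A(m) = 4 + (½)*(-14) = 4 - 7 = -3)
o(Q) = (-3 + Q)*(8 + 2*Q) (o(Q) = (Q + (Q + 8))*(Q - 3) = (Q + (8 + Q))*(-3 + Q) = (8 + 2*Q)*(-3 + Q) = (-3 + Q)*(8 + 2*Q))
(4120 - 1*1400) + o(201) = (4120 - 1*1400) + (-24 + 2*201 + 2*201²) = (4120 - 1400) + (-24 + 402 + 2*40401) = 2720 + (-24 + 402 + 80802) = 2720 + 81180 = 83900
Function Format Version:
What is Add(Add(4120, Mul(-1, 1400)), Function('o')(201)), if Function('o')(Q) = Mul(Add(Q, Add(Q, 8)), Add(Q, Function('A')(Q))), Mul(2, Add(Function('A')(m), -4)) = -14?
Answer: 83900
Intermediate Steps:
Function('A')(m) = -3 (Function('A')(m) = Add(4, Mul(Rational(1, 2), -14)) = Add(4, -7) = -3)
Function('o')(Q) = Mul(Add(-3, Q), Add(8, Mul(2, Q))) (Function('o')(Q) = Mul(Add(Q, Add(Q, 8)), Add(Q, -3)) = Mul(Add(Q, Add(8, Q)), Add(-3, Q)) = Mul(Add(8, Mul(2, Q)), Add(-3, Q)) = Mul(Add(-3, Q), Add(8, Mul(2, Q))))
Add(Add(4120, Mul(-1, 1400)), Function('o')(201)) = Add(Add(4120, Mul(-1, 1400)), Add(-24, Mul(2, 201), Mul(2, Pow(201, 2)))) = Add(Add(4120, -1400), Add(-24, 402, Mul(2, 40401))) = Add(2720, Add(-24, 402, 80802)) = Add(2720, 81180) = 83900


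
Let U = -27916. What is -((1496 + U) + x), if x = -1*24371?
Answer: 50791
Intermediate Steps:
x = -24371
-((1496 + U) + x) = -((1496 - 27916) - 24371) = -(-26420 - 24371) = -1*(-50791) = 50791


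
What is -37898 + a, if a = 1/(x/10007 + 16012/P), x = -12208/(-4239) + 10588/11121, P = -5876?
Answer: -23852557739389234393/629382203270333 ≈ -37898.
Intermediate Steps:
x = 60215900/15713973 (x = -12208*(-1/4239) + 10588*(1/11121) = 12208/4239 + 10588/11121 = 60215900/15713973 ≈ 3.8320)
a = -230999850154359/629382203270333 (a = 1/((60215900/15713973)/10007 + 16012/(-5876)) = 1/((60215900/15713973)*(1/10007) + 16012*(-1/5876)) = 1/(60215900/157249727811 - 4003/1469) = 1/(-629382203270333/230999850154359) = -230999850154359/629382203270333 ≈ -0.36703)
-37898 + a = -37898 - 230999850154359/629382203270333 = -23852557739389234393/629382203270333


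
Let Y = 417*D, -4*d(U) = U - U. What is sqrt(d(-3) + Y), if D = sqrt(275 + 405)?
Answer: 2**(3/4)*85**(1/4)*sqrt(417) ≈ 104.28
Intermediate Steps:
d(U) = 0 (d(U) = -(U - U)/4 = -1/4*0 = 0)
D = 2*sqrt(170) (D = sqrt(680) = 2*sqrt(170) ≈ 26.077)
Y = 834*sqrt(170) (Y = 417*(2*sqrt(170)) = 834*sqrt(170) ≈ 10874.)
sqrt(d(-3) + Y) = sqrt(0 + 834*sqrt(170)) = sqrt(834*sqrt(170)) = 2**(3/4)*85**(1/4)*sqrt(417)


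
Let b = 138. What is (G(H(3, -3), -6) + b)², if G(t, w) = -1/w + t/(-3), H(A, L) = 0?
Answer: 687241/36 ≈ 19090.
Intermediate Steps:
G(t, w) = -1/w - t/3 (G(t, w) = -1/w + t*(-⅓) = -1/w - t/3)
(G(H(3, -3), -6) + b)² = ((-1/(-6) - ⅓*0) + 138)² = ((-1*(-⅙) + 0) + 138)² = ((⅙ + 0) + 138)² = (⅙ + 138)² = (829/6)² = 687241/36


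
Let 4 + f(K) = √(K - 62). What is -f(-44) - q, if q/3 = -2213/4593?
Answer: 8337/1531 - I*√106 ≈ 5.4455 - 10.296*I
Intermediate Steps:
f(K) = -4 + √(-62 + K) (f(K) = -4 + √(K - 62) = -4 + √(-62 + K))
q = -2213/1531 (q = 3*(-2213/4593) = -2213/1531 ≈ -1.4455)
-f(-44) - q = -(-4 + √(-62 - 44)) - 1*(-2213/1531) = -(-4 + √(-106)) + 2213/1531 = -(-4 + I*√106) + 2213/1531 = (4 - I*√106) + 2213/1531 = 8337/1531 - I*√106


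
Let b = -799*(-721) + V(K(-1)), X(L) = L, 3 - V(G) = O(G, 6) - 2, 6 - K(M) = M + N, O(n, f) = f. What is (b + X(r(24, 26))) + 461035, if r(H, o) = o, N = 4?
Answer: 1037139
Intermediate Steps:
K(M) = 2 - M (K(M) = 6 - (M + 4) = 6 - (4 + M) = 6 + (-4 - M) = 2 - M)
V(G) = -1 (V(G) = 3 - (6 - 2) = 3 - 1*4 = 3 - 4 = -1)
b = 576078 (b = -799*(-721) - 1 = 576079 - 1 = 576078)
(b + X(r(24, 26))) + 461035 = (576078 + 26) + 461035 = 576104 + 461035 = 1037139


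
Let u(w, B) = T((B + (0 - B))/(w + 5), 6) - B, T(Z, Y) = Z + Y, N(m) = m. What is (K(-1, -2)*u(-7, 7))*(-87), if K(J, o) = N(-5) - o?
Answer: -261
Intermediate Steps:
T(Z, Y) = Y + Z
K(J, o) = -5 - o
u(w, B) = 6 - B (u(w, B) = (6 + (B + (0 - B))/(w + 5)) - B = (6 + (B - B)/(5 + w)) - B = (6 + 0/(5 + w)) - B = (6 + 0) - B = 6 - B)
(K(-1, -2)*u(-7, 7))*(-87) = ((-5 - 1*(-2))*(6 - 1*7))*(-87) = ((-5 + 2)*(6 - 7))*(-87) = -3*(-1)*(-87) = 3*(-87) = -261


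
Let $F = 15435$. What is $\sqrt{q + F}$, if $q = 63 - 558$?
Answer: $6 \sqrt{415} \approx 122.23$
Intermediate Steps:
$q = -495$ ($q = 63 - 558 = -495$)
$\sqrt{q + F} = \sqrt{-495 + 15435} = \sqrt{14940} = 6 \sqrt{415}$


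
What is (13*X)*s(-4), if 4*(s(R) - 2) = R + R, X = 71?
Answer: 0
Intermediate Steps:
s(R) = 2 + R/2 (s(R) = 2 + (R + R)/4 = 2 + (2*R)/4 = 2 + R/2)
(13*X)*s(-4) = (13*71)*(2 + (½)*(-4)) = 923*(2 - 2) = 923*0 = 0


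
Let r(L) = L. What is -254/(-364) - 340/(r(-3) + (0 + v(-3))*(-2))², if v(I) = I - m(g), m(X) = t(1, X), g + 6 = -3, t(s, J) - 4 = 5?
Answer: -839/11466 ≈ -0.073173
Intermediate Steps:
t(s, J) = 9 (t(s, J) = 4 + 5 = 9)
g = -9 (g = -6 - 3 = -9)
m(X) = 9
v(I) = -9 + I (v(I) = I - 1*9 = I - 9 = -9 + I)
-254/(-364) - 340/(r(-3) + (0 + v(-3))*(-2))² = -254/(-364) - 340/(-3 + (0 + (-9 - 3))*(-2))² = -254*(-1/364) - 340/(-3 + (0 - 12)*(-2))² = 127/182 - 340/(-3 - 12*(-2))² = 127/182 - 340/(-3 + 24)² = 127/182 - 340/(21²) = 127/182 - 340/441 = -839/11466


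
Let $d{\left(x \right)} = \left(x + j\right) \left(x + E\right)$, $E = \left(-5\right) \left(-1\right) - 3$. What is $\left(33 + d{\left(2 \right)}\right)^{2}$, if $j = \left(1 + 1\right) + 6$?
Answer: $5329$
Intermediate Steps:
$E = 2$ ($E = 5 - 3 = 2$)
$j = 8$ ($j = 2 + 6 = 8$)
$d{\left(x \right)} = \left(2 + x\right) \left(8 + x\right)$ ($d{\left(x \right)} = \left(x + 8\right) \left(x + 2\right) = \left(8 + x\right) \left(2 + x\right) = \left(2 + x\right) \left(8 + x\right)$)
$\left(33 + d{\left(2 \right)}\right)^{2} = \left(33 + \left(16 + 2^{2} + 10 \cdot 2\right)\right)^{2} = \left(33 + \left(16 + 4 + 20\right)\right)^{2} = \left(33 + 40\right)^{2} = 73^{2} = 5329$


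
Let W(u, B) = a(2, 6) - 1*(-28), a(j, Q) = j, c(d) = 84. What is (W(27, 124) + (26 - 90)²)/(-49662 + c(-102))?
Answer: -2063/24789 ≈ -0.083222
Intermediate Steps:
W(u, B) = 30 (W(u, B) = 2 - 1*(-28) = 2 + 28 = 30)
(W(27, 124) + (26 - 90)²)/(-49662 + c(-102)) = (30 + (26 - 90)²)/(-49662 + 84) = (30 + (-64)²)/(-49578) = (30 + 4096)*(-1/49578) = 4126*(-1/49578) = -2063/24789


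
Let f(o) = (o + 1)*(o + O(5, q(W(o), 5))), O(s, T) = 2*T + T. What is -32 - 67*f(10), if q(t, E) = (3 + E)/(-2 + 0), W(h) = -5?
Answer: 1442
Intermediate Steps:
q(t, E) = -3/2 - E/2 (q(t, E) = (3 + E)/(-2) = (3 + E)*(-1/2) = -3/2 - E/2)
O(s, T) = 3*T
f(o) = (1 + o)*(-12 + o) (f(o) = (o + 1)*(o + 3*(-3/2 - 1/2*5)) = (1 + o)*(o + 3*(-3/2 - 5/2)) = (1 + o)*(o + 3*(-4)) = (1 + o)*(o - 12) = (1 + o)*(-12 + o))
-32 - 67*f(10) = -32 - 67*(-12 + 10**2 - 11*10) = -32 - 67*(-12 + 100 - 110) = -32 - 67*(-22) = -32 + 1474 = 1442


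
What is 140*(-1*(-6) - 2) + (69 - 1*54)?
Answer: 575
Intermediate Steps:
140*(-1*(-6) - 2) + (69 - 1*54) = 140*(6 - 2) + (69 - 54) = 140*4 + 15 = 560 + 15 = 575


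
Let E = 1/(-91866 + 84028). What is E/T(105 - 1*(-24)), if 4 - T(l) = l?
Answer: 1/979750 ≈ 1.0207e-6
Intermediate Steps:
E = -1/7838 (E = 1/(-7838) = -1/7838 ≈ -0.00012758)
T(l) = 4 - l
E/T(105 - 1*(-24)) = -1/(7838*(4 - (105 - 1*(-24)))) = -1/(7838*(4 - (105 + 24))) = -1/(7838*(4 - 1*129)) = -1/(7838*(4 - 129)) = -1/7838/(-125) = -1/7838*(-1/125) = 1/979750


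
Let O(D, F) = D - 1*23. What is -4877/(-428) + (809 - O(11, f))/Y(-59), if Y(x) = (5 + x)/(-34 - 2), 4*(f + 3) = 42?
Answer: 717407/1284 ≈ 558.73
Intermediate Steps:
f = 15/2 (f = -3 + (1/4)*42 = -3 + 21/2 = 15/2 ≈ 7.5000)
Y(x) = -5/36 - x/36 (Y(x) = (5 + x)/(-36) = (5 + x)*(-1/36) = -5/36 - x/36)
O(D, F) = -23 + D (O(D, F) = D - 23 = -23 + D)
-4877/(-428) + (809 - O(11, f))/Y(-59) = -4877/(-428) + (809 - (-23 + 11))/(-5/36 - 1/36*(-59)) = -4877*(-1/428) + (809 - 1*(-12))/(-5/36 + 59/36) = 4877/428 + (809 + 12)/(3/2) = 4877/428 + 821*(2/3) = 4877/428 + 1642/3 = 717407/1284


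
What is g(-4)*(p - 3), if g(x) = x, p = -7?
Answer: 40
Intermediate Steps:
g(-4)*(p - 3) = -4*(-7 - 3) = -4*(-10) = 40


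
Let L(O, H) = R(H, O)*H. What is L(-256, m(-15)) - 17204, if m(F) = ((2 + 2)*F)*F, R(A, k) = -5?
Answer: -21704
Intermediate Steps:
m(F) = 4*F² (m(F) = (4*F)*F = 4*F²)
L(O, H) = -5*H
L(-256, m(-15)) - 17204 = -20*(-15)² - 17204 = -20*225 - 17204 = -5*900 - 17204 = -4500 - 17204 = -21704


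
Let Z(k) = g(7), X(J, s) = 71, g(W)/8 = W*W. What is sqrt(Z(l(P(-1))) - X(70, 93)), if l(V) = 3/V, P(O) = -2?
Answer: sqrt(321) ≈ 17.916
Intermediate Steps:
g(W) = 8*W**2 (g(W) = 8*(W*W) = 8*W**2)
Z(k) = 392 (Z(k) = 8*7**2 = 8*49 = 392)
sqrt(Z(l(P(-1))) - X(70, 93)) = sqrt(392 - 1*71) = sqrt(392 - 71) = sqrt(321)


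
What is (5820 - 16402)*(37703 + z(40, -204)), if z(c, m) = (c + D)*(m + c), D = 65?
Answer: -216751106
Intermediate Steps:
z(c, m) = (65 + c)*(c + m) (z(c, m) = (c + 65)*(m + c) = (65 + c)*(c + m))
(5820 - 16402)*(37703 + z(40, -204)) = (5820 - 16402)*(37703 + (40² + 65*40 + 65*(-204) + 40*(-204))) = -10582*(37703 + (1600 + 2600 - 13260 - 8160)) = -10582*(37703 - 17220) = -10582*20483 = -216751106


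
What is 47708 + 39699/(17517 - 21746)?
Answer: 201717433/4229 ≈ 47699.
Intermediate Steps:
47708 + 39699/(17517 - 21746) = 47708 + 39699/(-4229) = 47708 + 39699*(-1/4229) = 47708 - 39699/4229 = 201717433/4229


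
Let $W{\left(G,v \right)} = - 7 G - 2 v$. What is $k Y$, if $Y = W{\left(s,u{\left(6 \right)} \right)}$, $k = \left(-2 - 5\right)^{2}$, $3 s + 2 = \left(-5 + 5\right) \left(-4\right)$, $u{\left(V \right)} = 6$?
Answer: $- \frac{1078}{3} \approx -359.33$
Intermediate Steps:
$s = - \frac{2}{3}$ ($s = - \frac{2}{3} + \frac{\left(-5 + 5\right) \left(-4\right)}{3} = - \frac{2}{3} + \frac{0 \left(-4\right)}{3} = - \frac{2}{3} + \frac{1}{3} \cdot 0 = - \frac{2}{3} + 0 = - \frac{2}{3} \approx -0.66667$)
$k = 49$ ($k = \left(-7\right)^{2} = 49$)
$Y = - \frac{22}{3}$ ($Y = \left(-7\right) \left(- \frac{2}{3}\right) - 12 = \frac{14}{3} - 12 = - \frac{22}{3} \approx -7.3333$)
$k Y = 49 \left(- \frac{22}{3}\right) = - \frac{1078}{3}$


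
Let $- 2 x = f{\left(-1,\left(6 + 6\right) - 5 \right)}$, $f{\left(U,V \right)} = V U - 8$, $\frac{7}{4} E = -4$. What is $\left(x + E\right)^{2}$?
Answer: $\frac{5329}{196} \approx 27.189$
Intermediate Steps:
$E = - \frac{16}{7}$ ($E = \frac{4}{7} \left(-4\right) = - \frac{16}{7} \approx -2.2857$)
$f{\left(U,V \right)} = -8 + U V$ ($f{\left(U,V \right)} = U V - 8 = -8 + U V$)
$x = \frac{15}{2}$ ($x = - \frac{-8 - \left(\left(6 + 6\right) - 5\right)}{2} = - \frac{-8 - \left(12 - 5\right)}{2} = - \frac{-8 - 7}{2} = \left(- \frac{1}{2}\right) \left(-15\right) = \frac{15}{2} \approx 7.5$)
$\left(x + E\right)^{2} = \left(\frac{15}{2} - \frac{16}{7}\right)^{2} = \left(\frac{73}{14}\right)^{2} = \frac{5329}{196}$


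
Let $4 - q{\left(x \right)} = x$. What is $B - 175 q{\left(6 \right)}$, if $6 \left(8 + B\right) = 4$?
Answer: $\frac{1028}{3} \approx 342.67$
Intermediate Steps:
$B = - \frac{22}{3}$ ($B = -8 + \frac{1}{6} \cdot 4 = -8 + \frac{2}{3} = - \frac{22}{3} \approx -7.3333$)
$q{\left(x \right)} = 4 - x$
$B - 175 q{\left(6 \right)} = - \frac{22}{3} - 175 \left(4 - 6\right) = - \frac{22}{3} - -350 = - \frac{22}{3} + 350 = \frac{1028}{3}$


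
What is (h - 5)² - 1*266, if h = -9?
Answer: -70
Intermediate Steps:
(h - 5)² - 1*266 = (-9 - 5)² - 1*266 = (-14)² - 266 = 196 - 266 = -70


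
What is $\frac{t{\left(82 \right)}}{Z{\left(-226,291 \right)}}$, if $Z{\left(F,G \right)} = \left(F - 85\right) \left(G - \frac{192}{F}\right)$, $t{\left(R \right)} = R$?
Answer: $- \frac{9266}{10256469} \approx -0.00090343$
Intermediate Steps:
$Z{\left(F,G \right)} = \left(-85 + F\right) \left(G - \frac{192}{F}\right)$
$\frac{t{\left(82 \right)}}{Z{\left(-226,291 \right)}} = \frac{82}{-192 - 24735 + \frac{16320}{-226} - 65766} = \frac{82}{-192 - 24735 + 16320 \left(- \frac{1}{226}\right) - 65766} = \frac{82}{-192 - 24735 - \frac{8160}{113} - 65766} = \frac{82}{- \frac{10256469}{113}} = 82 \left(- \frac{113}{10256469}\right) = - \frac{9266}{10256469}$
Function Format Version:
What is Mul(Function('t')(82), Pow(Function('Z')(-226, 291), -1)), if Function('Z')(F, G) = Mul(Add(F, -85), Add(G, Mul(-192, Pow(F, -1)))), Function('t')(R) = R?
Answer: Rational(-9266, 10256469) ≈ -0.00090343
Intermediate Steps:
Function('Z')(F, G) = Mul(Add(-85, F), Add(G, Mul(-192, Pow(F, -1))))
Mul(Function('t')(82), Pow(Function('Z')(-226, 291), -1)) = Mul(82, Pow(Add(-192, Mul(-85, 291), Mul(16320, Pow(-226, -1)), Mul(-226, 291)), -1)) = Mul(82, Pow(Add(-192, -24735, Mul(16320, Rational(-1, 226)), -65766), -1)) = Mul(82, Pow(Add(-192, -24735, Rational(-8160, 113), -65766), -1)) = Mul(82, Pow(Rational(-10256469, 113), -1)) = Mul(82, Rational(-113, 10256469)) = Rational(-9266, 10256469)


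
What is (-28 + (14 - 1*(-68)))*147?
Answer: 7938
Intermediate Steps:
(-28 + (14 - 1*(-68)))*147 = (-28 + (14 + 68))*147 = (-28 + 82)*147 = 54*147 = 7938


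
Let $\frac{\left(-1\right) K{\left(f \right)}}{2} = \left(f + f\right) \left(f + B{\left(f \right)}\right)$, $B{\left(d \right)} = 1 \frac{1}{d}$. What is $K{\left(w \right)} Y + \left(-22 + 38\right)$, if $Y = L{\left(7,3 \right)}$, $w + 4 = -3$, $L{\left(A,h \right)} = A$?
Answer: $-1384$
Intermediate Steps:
$w = -7$ ($w = -4 - 3 = -7$)
$B{\left(d \right)} = \frac{1}{d}$
$K{\left(f \right)} = - 4 f \left(f + \frac{1}{f}\right)$ ($K{\left(f \right)} = - 2 \left(f + f\right) \left(f + \frac{1}{f}\right) = - 2 \cdot 2 f \left(f + \frac{1}{f}\right) = - 4 f \left(f + \frac{1}{f}\right)$)
$Y = 7$
$K{\left(w \right)} Y + \left(-22 + 38\right) = \left(-4 - 4 \left(-7\right)^{2}\right) 7 + \left(-22 + 38\right) = \left(-4 - 196\right) 7 + 16 = \left(-200\right) 7 + 16 = -1400 + 16 = -1384$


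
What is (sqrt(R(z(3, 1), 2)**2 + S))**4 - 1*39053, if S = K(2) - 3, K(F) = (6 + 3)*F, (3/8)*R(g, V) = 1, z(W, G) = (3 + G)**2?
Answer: -3123692/81 ≈ -38564.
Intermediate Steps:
R(g, V) = 8/3 (R(g, V) = (8/3)*1 = 8/3)
K(F) = 9*F
S = 15 (S = 9*2 - 3 = 18 - 3 = 15)
(sqrt(R(z(3, 1), 2)**2 + S))**4 - 1*39053 = (sqrt((8/3)**2 + 15))**4 - 1*39053 = (sqrt(64/9 + 15))**4 - 39053 = (sqrt(199/9))**4 - 39053 = (sqrt(199)/3)**4 - 39053 = 39601/81 - 39053 = -3123692/81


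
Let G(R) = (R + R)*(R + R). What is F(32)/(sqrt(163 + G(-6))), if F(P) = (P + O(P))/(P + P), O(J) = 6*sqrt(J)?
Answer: sqrt(307)*(4 + 3*sqrt(2))/2456 ≈ 0.058804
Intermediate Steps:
G(R) = 4*R**2 (G(R) = (2*R)*(2*R) = 4*R**2)
F(P) = (P + 6*sqrt(P))/(2*P) (F(P) = (P + 6*sqrt(P))/(P + P) = (P + 6*sqrt(P))/((2*P)) = (P + 6*sqrt(P))*(1/(2*P)) = (P + 6*sqrt(P))/(2*P))
F(32)/(sqrt(163 + G(-6))) = (1/2 + 3/sqrt(32))/(sqrt(163 + 4*(-6)**2)) = (1/2 + 3*(sqrt(2)/8))/(sqrt(163 + 4*36)) = (1/2 + 3*sqrt(2)/8)/(sqrt(163 + 144)) = (1/2 + 3*sqrt(2)/8)/(sqrt(307)) = (1/2 + 3*sqrt(2)/8)*(sqrt(307)/307) = sqrt(307)*(1/2 + 3*sqrt(2)/8)/307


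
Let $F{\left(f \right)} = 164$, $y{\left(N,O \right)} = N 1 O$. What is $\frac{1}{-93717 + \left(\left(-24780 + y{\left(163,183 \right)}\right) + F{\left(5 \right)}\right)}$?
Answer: $- \frac{1}{88504} \approx -1.1299 \cdot 10^{-5}$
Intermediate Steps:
$y{\left(N,O \right)} = N O$
$\frac{1}{-93717 + \left(\left(-24780 + y{\left(163,183 \right)}\right) + F{\left(5 \right)}\right)} = \frac{1}{-93717 + \left(\left(-24780 + 163 \cdot 183\right) + 164\right)} = \frac{1}{-93717 + \left(\left(-24780 + 29829\right) + 164\right)} = \frac{1}{-93717 + \left(5049 + 164\right)} = \frac{1}{-93717 + 5213} = \frac{1}{-88504} = - \frac{1}{88504}$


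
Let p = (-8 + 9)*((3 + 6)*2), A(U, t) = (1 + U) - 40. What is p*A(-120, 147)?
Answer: -2862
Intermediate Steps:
A(U, t) = -39 + U
p = 18 (p = 1*(9*2) = 1*18 = 18)
p*A(-120, 147) = 18*(-39 - 120) = 18*(-159) = -2862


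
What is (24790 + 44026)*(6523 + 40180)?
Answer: 3213913648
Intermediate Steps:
(24790 + 44026)*(6523 + 40180) = 68816*46703 = 3213913648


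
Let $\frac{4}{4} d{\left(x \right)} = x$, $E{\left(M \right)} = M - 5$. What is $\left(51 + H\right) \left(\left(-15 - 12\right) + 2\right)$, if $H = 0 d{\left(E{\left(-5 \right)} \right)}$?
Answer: $-1275$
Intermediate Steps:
$E{\left(M \right)} = -5 + M$
$d{\left(x \right)} = x$
$H = 0$ ($H = 0 \left(-5 - 5\right) = 0 \left(-10\right) = 0$)
$\left(51 + H\right) \left(\left(-15 - 12\right) + 2\right) = \left(51 + 0\right) \left(\left(-15 - 12\right) + 2\right) = 51 \left(-27 + 2\right) = 51 \left(-25\right) = -1275$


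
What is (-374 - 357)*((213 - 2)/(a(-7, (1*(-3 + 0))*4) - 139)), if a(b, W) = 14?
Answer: 154241/125 ≈ 1233.9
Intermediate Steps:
(-374 - 357)*((213 - 2)/(a(-7, (1*(-3 + 0))*4) - 139)) = (-374 - 357)*((213 - 2)/(14 - 139)) = -154241/(-125) = -154241*(-1)/125 = -731*(-211/125) = 154241/125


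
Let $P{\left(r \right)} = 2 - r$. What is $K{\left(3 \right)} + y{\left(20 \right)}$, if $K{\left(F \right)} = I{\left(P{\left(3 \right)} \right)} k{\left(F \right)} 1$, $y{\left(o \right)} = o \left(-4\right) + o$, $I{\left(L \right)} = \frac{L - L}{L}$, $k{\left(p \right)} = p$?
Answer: $-60$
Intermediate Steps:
$I{\left(L \right)} = 0$ ($I{\left(L \right)} = \frac{0}{L} = 0$)
$y{\left(o \right)} = - 3 o$ ($y{\left(o \right)} = - 4 o + o = - 3 o$)
$K{\left(F \right)} = 0$ ($K{\left(F \right)} = 0 F 1 = 0 F = 0$)
$K{\left(3 \right)} + y{\left(20 \right)} = 0 - 60 = -60$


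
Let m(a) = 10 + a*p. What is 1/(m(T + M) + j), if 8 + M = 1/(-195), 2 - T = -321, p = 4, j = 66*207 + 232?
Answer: 195/2956976 ≈ 6.5946e-5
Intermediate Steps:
j = 13894 (j = 13662 + 232 = 13894)
T = 323 (T = 2 - 1*(-321) = 2 + 321 = 323)
M = -1561/195 (M = -8 + 1/(-195) = -8 - 1/195 = -1561/195 ≈ -8.0051)
m(a) = 10 + 4*a (m(a) = 10 + a*4 = 10 + 4*a)
1/(m(T + M) + j) = 1/((10 + 4*(323 - 1561/195)) + 13894) = 1/((10 + 4*(61424/195)) + 13894) = 1/((10 + 245696/195) + 13894) = 1/(247646/195 + 13894) = 1/(2956976/195) = 195/2956976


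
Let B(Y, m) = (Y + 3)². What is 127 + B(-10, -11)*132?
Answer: 6595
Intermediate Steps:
B(Y, m) = (3 + Y)²
127 + B(-10, -11)*132 = 127 + (3 - 10)²*132 = 127 + (-7)²*132 = 127 + 49*132 = 127 + 6468 = 6595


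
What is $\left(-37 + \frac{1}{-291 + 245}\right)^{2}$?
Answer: $\frac{2900209}{2116} \approx 1370.6$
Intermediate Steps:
$\left(-37 + \frac{1}{-291 + 245}\right)^{2} = \left(-37 + \frac{1}{-46}\right)^{2} = \left(-37 - \frac{1}{46}\right)^{2} = \left(- \frac{1703}{46}\right)^{2} = \frac{2900209}{2116}$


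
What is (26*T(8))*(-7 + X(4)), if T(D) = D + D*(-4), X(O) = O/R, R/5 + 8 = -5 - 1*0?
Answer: 22032/5 ≈ 4406.4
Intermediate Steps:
R = -65 (R = -40 + 5*(-5 - 1*0) = -40 + 5*(-5 + 0) = -40 + 5*(-5) = -40 - 25 = -65)
X(O) = -O/65 (X(O) = O/(-65) = O*(-1/65) = -O/65)
T(D) = -3*D (T(D) = D - 4*D = -3*D)
(26*T(8))*(-7 + X(4)) = (26*(-3*8))*(-7 - 1/65*4) = (26*(-24))*(-7 - 4/65) = -624*(-459/65) = 22032/5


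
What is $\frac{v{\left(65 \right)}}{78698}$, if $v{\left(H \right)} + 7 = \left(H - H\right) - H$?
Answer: $- \frac{36}{39349} \approx -0.00091489$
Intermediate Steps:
$v{\left(H \right)} = -7 - H$ ($v{\left(H \right)} = -7 + \left(\left(H - H\right) - H\right) = -7 + \left(0 - H\right) = -7 - H$)
$\frac{v{\left(65 \right)}}{78698} = \frac{-7 - 65}{78698} = \left(-7 - 65\right) \frac{1}{78698} = \left(-72\right) \frac{1}{78698} = - \frac{36}{39349}$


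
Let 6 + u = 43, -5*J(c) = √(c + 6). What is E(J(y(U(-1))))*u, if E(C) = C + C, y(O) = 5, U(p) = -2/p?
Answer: -74*√11/5 ≈ -49.086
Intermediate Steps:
J(c) = -√(6 + c)/5 (J(c) = -√(c + 6)/5 = -√(6 + c)/5)
u = 37 (u = -6 + 43 = 37)
E(C) = 2*C
E(J(y(U(-1))))*u = (2*(-√(6 + 5)/5))*37 = (2*(-√11/5))*37 = -2*√11/5*37 = -74*√11/5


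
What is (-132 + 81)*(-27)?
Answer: 1377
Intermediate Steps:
(-132 + 81)*(-27) = -51*(-27) = 1377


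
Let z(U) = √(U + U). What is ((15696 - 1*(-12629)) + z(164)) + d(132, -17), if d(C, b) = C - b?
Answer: 28474 + 2*√82 ≈ 28492.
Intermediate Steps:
z(U) = √2*√U (z(U) = √(2*U) = √2*√U)
((15696 - 1*(-12629)) + z(164)) + d(132, -17) = ((15696 - 1*(-12629)) + √2*√164) + (132 - 1*(-17)) = ((15696 + 12629) + √2*(2*√41)) + (132 + 17) = (28325 + 2*√82) + 149 = 28474 + 2*√82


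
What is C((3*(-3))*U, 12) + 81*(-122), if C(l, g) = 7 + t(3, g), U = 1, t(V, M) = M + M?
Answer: -9851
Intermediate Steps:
t(V, M) = 2*M
C(l, g) = 7 + 2*g
C((3*(-3))*U, 12) + 81*(-122) = (7 + 2*12) + 81*(-122) = (7 + 24) - 9882 = 31 - 9882 = -9851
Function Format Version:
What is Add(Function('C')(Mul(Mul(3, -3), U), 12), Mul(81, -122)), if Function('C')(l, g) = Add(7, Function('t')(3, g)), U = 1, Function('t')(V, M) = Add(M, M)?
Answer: -9851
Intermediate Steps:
Function('t')(V, M) = Mul(2, M)
Function('C')(l, g) = Add(7, Mul(2, g))
Add(Function('C')(Mul(Mul(3, -3), U), 12), Mul(81, -122)) = Add(Add(7, Mul(2, 12)), Mul(81, -122)) = Add(Add(7, 24), -9882) = Add(31, -9882) = -9851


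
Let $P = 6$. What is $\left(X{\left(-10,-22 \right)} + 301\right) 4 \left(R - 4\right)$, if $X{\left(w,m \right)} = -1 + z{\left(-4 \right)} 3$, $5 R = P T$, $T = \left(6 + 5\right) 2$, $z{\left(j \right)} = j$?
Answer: $\frac{129024}{5} \approx 25805.0$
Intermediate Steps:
$T = 22$ ($T = 11 \cdot 2 = 22$)
$R = \frac{132}{5}$ ($R = \frac{6 \cdot 22}{5} = \frac{1}{5} \cdot 132 = \frac{132}{5} \approx 26.4$)
$X{\left(w,m \right)} = -13$ ($X{\left(w,m \right)} = -1 - 12 = -13$)
$\left(X{\left(-10,-22 \right)} + 301\right) 4 \left(R - 4\right) = \left(-13 + 301\right) 4 \left(\frac{132}{5} - 4\right) = 288 \cdot 4 \cdot \frac{112}{5} = 288 \cdot \frac{448}{5} = \frac{129024}{5}$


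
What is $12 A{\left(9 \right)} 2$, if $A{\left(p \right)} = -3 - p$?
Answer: $-288$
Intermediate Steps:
$12 A{\left(9 \right)} 2 = 12 \left(-3 - 9\right) 2 = 12 \left(\left(-12\right) 2\right) = 12 \left(-24\right) = -288$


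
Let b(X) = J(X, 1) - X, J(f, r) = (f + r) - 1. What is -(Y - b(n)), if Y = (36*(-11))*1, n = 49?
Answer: 396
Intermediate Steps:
J(f, r) = -1 + f + r
Y = -396 (Y = -396*1 = -396)
b(X) = 0 (b(X) = (-1 + X + 1) - X = X - X = 0)
-(Y - b(n)) = -(-396 - 1*0) = -(-396 + 0) = -1*(-396) = 396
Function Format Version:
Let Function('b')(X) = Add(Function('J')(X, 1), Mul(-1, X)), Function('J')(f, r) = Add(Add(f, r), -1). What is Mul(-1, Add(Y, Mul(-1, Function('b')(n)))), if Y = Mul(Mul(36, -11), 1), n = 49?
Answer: 396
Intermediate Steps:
Function('J')(f, r) = Add(-1, f, r)
Y = -396 (Y = Mul(-396, 1) = -396)
Function('b')(X) = 0 (Function('b')(X) = Add(Add(-1, X, 1), Mul(-1, X)) = Add(X, Mul(-1, X)) = 0)
Mul(-1, Add(Y, Mul(-1, Function('b')(n)))) = Mul(-1, Add(-396, Mul(-1, 0))) = Mul(-1, Add(-396, 0)) = Mul(-1, -396) = 396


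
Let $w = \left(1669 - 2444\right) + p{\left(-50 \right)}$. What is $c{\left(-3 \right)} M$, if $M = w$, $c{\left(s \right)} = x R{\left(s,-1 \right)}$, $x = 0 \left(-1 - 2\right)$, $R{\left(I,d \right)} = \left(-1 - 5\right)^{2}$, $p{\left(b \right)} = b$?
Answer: $0$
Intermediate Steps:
$R{\left(I,d \right)} = 36$ ($R{\left(I,d \right)} = \left(-6\right)^{2} = 36$)
$x = 0$ ($x = 0 \left(-3\right) = 0$)
$c{\left(s \right)} = 0$ ($c{\left(s \right)} = 0 \cdot 36 = 0$)
$w = -825$ ($w = \left(1669 - 2444\right) - 50 = -775 - 50 = -825$)
$M = -825$
$c{\left(-3 \right)} M = 0 \left(-825\right) = 0$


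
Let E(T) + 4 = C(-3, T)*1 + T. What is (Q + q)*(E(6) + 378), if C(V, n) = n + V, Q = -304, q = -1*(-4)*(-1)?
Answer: -117964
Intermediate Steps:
q = -4 (q = 4*(-1) = -4)
C(V, n) = V + n
E(T) = -7 + 2*T (E(T) = -4 + ((-3 + T)*1 + T) = -4 + ((-3 + T) + T) = -4 + (-3 + 2*T) = -7 + 2*T)
(Q + q)*(E(6) + 378) = (-304 - 4)*((-7 + 2*6) + 378) = -308*((-7 + 12) + 378) = -308*(5 + 378) = -308*383 = -117964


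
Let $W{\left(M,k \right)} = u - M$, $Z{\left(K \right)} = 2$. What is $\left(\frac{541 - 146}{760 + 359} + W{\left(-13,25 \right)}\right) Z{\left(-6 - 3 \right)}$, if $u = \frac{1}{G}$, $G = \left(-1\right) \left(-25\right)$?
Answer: $\frac{749338}{27975} \approx 26.786$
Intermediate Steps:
$G = 25$
$u = \frac{1}{25} \approx 0.04$
$W{\left(M,k \right)} = \frac{1}{25} - M$
$\left(\frac{541 - 146}{760 + 359} + W{\left(-13,25 \right)}\right) Z{\left(-6 - 3 \right)} = \left(\frac{541 - 146}{760 + 359} + \left(\frac{1}{25} - -13\right)\right) 2 = \left(\frac{395}{1119} + \left(\frac{1}{25} + 13\right)\right) 2 = \left(395 \cdot \frac{1}{1119} + \frac{326}{25}\right) 2 = \left(\frac{395}{1119} + \frac{326}{25}\right) 2 = \frac{374669}{27975} \cdot 2 = \frac{749338}{27975}$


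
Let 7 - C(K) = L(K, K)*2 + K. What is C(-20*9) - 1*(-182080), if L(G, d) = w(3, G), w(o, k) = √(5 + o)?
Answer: 182267 - 4*√2 ≈ 1.8226e+5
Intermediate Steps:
L(G, d) = 2*√2 (L(G, d) = √(5 + 3) = √8 = 2*√2)
C(K) = 7 - K - 4*√2 (C(K) = 7 - ((2*√2)*2 + K) = 7 - (4*√2 + K) = 7 - (K + 4*√2) = 7 + (-K - 4*√2) = 7 - K - 4*√2)
C(-20*9) - 1*(-182080) = (7 - (-20)*9 - 4*√2) - 1*(-182080) = (7 - (-4*5)*9 - 4*√2) + 182080 = (7 - (-20)*9 - 4*√2) + 182080 = (7 - 1*(-180) - 4*√2) + 182080 = (7 + 180 - 4*√2) + 182080 = (187 - 4*√2) + 182080 = 182267 - 4*√2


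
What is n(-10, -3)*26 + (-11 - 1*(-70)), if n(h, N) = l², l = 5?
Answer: 709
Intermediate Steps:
n(h, N) = 25 (n(h, N) = 5² = 25)
n(-10, -3)*26 + (-11 - 1*(-70)) = 25*26 + (-11 - 1*(-70)) = 650 + (-11 + 70) = 650 + 59 = 709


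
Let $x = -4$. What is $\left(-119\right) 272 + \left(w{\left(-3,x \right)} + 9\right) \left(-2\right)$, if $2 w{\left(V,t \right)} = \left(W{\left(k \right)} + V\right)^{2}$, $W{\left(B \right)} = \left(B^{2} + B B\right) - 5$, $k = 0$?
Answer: $-32450$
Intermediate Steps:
$W{\left(B \right)} = -5 + 2 B^{2}$ ($W{\left(B \right)} = \left(B^{2} + B^{2}\right) - 5 = 2 B^{2} - 5 = -5 + 2 B^{2}$)
$w{\left(V,t \right)} = \frac{\left(-5 + V\right)^{2}}{2}$ ($w{\left(V,t \right)} = \frac{\left(\left(-5 + 2 \cdot 0^{2}\right) + V\right)^{2}}{2} = \frac{\left(\left(-5 + 2 \cdot 0\right) + V\right)^{2}}{2} = \frac{\left(\left(-5 + 0\right) + V\right)^{2}}{2} = \frac{\left(-5 + V\right)^{2}}{2}$)
$\left(-119\right) 272 + \left(w{\left(-3,x \right)} + 9\right) \left(-2\right) = \left(-119\right) 272 + \left(\frac{\left(5 - -3\right)^{2}}{2} + 9\right) \left(-2\right) = -32368 + \left(\frac{\left(5 + 3\right)^{2}}{2} + 9\right) \left(-2\right) = -32368 + \left(\frac{8^{2}}{2} + 9\right) \left(-2\right) = -32368 + \left(\frac{1}{2} \cdot 64 + 9\right) \left(-2\right) = -32368 + \left(32 + 9\right) \left(-2\right) = -32368 + 41 \left(-2\right) = -32368 - 82 = -32450$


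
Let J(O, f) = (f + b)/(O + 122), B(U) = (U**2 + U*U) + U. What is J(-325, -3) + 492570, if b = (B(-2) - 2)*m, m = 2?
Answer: 99991705/203 ≈ 4.9257e+5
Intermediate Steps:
B(U) = U + 2*U**2 (B(U) = (U**2 + U**2) + U = 2*U**2 + U = U + 2*U**2)
b = 8 (b = (-2*(1 + 2*(-2)) - 2)*2 = (-2*(1 - 4) - 2)*2 = (-2*(-3) - 2)*2 = (6 - 2)*2 = 4*2 = 8)
J(O, f) = (8 + f)/(122 + O) (J(O, f) = (f + 8)/(O + 122) = (8 + f)/(122 + O))
J(-325, -3) + 492570 = (8 - 3)/(122 - 325) + 492570 = 5/(-203) + 492570 = -1/203*5 + 492570 = -5/203 + 492570 = 99991705/203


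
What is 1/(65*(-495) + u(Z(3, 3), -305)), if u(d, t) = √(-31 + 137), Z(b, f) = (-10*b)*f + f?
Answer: -32175/1035230519 - √106/1035230519 ≈ -3.1090e-5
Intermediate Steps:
Z(b, f) = f - 10*b*f (Z(b, f) = -10*b*f + f = f - 10*b*f)
u(d, t) = √106
1/(65*(-495) + u(Z(3, 3), -305)) = 1/(65*(-495) + √106) = 1/(-32175 + √106)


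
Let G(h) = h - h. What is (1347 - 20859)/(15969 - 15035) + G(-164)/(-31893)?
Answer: -9756/467 ≈ -20.891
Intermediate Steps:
G(h) = 0
(1347 - 20859)/(15969 - 15035) + G(-164)/(-31893) = (1347 - 20859)/(15969 - 15035) + 0/(-31893) = -19512/934 + 0*(-1/31893) = -19512*1/934 + 0 = -9756/467 + 0 = -9756/467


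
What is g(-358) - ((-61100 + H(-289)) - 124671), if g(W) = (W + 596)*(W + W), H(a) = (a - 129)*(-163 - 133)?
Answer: -108365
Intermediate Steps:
H(a) = 38184 - 296*a (H(a) = (-129 + a)*(-296) = 38184 - 296*a)
g(W) = 2*W*(596 + W) (g(W) = (596 + W)*(2*W) = 2*W*(596 + W))
g(-358) - ((-61100 + H(-289)) - 124671) = 2*(-358)*(596 - 358) - ((-61100 + (38184 - 296*(-289))) - 124671) = 2*(-358)*238 - ((-61100 + (38184 + 85544)) - 124671) = -170408 - ((-61100 + 123728) - 124671) = -170408 - (62628 - 124671) = -170408 - 1*(-62043) = -170408 + 62043 = -108365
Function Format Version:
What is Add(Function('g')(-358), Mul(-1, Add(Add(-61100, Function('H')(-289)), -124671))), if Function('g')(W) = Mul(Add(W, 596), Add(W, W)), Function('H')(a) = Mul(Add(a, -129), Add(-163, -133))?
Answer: -108365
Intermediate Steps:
Function('H')(a) = Add(38184, Mul(-296, a)) (Function('H')(a) = Mul(Add(-129, a), -296) = Add(38184, Mul(-296, a)))
Function('g')(W) = Mul(2, W, Add(596, W)) (Function('g')(W) = Mul(Add(596, W), Mul(2, W)) = Mul(2, W, Add(596, W)))
Add(Function('g')(-358), Mul(-1, Add(Add(-61100, Function('H')(-289)), -124671))) = Add(Mul(2, -358, Add(596, -358)), Mul(-1, Add(Add(-61100, Add(38184, Mul(-296, -289))), -124671))) = Add(Mul(2, -358, 238), Mul(-1, Add(Add(-61100, Add(38184, 85544)), -124671))) = Add(-170408, Mul(-1, Add(Add(-61100, 123728), -124671))) = Add(-170408, Mul(-1, Add(62628, -124671))) = Add(-170408, Mul(-1, -62043)) = Add(-170408, 62043) = -108365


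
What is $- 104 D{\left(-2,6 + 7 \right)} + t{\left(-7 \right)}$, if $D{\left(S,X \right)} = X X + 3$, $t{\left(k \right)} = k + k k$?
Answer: $-17846$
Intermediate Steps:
$t{\left(k \right)} = k + k^{2}$
$D{\left(S,X \right)} = 3 + X^{2}$ ($D{\left(S,X \right)} = X^{2} + 3 = 3 + X^{2}$)
$- 104 D{\left(-2,6 + 7 \right)} + t{\left(-7 \right)} = - 104 \left(3 + \left(6 + 7\right)^{2}\right) - 7 \left(1 - 7\right) = - 104 \left(3 + 13^{2}\right) - -42 = - 104 \left(3 + 169\right) + 42 = \left(-104\right) 172 + 42 = -17888 + 42 = -17846$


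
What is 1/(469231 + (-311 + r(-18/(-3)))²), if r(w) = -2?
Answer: 1/567200 ≈ 1.7630e-6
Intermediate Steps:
1/(469231 + (-311 + r(-18/(-3)))²) = 1/(469231 + (-311 - 2)²) = 1/(469231 + (-313)²) = 1/(469231 + 97969) = 1/567200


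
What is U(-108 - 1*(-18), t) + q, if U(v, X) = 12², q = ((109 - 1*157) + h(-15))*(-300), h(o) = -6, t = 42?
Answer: 16344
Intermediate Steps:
q = 16200 (q = ((109 - 1*157) - 6)*(-300) = ((109 - 157) - 6)*(-300) = (-48 - 6)*(-300) = -54*(-300) = 16200)
U(v, X) = 144
U(-108 - 1*(-18), t) + q = 144 + 16200 = 16344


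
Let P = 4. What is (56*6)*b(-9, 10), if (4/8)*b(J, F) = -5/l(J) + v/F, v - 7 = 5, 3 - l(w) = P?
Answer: 20832/5 ≈ 4166.4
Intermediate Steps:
l(w) = -1 (l(w) = 3 - 1*4 = 3 - 4 = -1)
v = 12 (v = 7 + 5 = 12)
b(J, F) = 10 + 24/F (b(J, F) = 2*(-5/(-1) + 12/F) = 2*(-5*(-1) + 12/F) = 2*(5 + 12/F) = 10 + 24/F)
(56*6)*b(-9, 10) = (56*6)*(10 + 24/10) = 336*(10 + 24*(1/10)) = 336*(10 + 12/5) = 336*(62/5) = 20832/5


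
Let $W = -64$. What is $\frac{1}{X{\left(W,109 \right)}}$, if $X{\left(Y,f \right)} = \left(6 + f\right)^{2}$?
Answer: $\frac{1}{13225} \approx 7.5614 \cdot 10^{-5}$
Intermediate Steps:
$\frac{1}{X{\left(W,109 \right)}} = \frac{1}{\left(6 + 109\right)^{2}} = \frac{1}{115^{2}} = \frac{1}{13225}$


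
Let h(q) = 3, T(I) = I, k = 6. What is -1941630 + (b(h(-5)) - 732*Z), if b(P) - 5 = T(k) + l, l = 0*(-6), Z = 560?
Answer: -2351539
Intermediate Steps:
l = 0
b(P) = 11 (b(P) = 5 + (6 + 0) = 5 + 6 = 11)
-1941630 + (b(h(-5)) - 732*Z) = -1941630 + (11 - 732*560) = -1941630 + (11 - 409920) = -1941630 - 409909 = -2351539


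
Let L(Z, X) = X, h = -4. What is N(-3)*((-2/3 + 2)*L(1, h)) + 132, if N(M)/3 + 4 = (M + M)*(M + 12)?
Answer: 1060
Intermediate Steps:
N(M) = -12 + 6*M*(12 + M) (N(M) = -12 + 3*((M + M)*(M + 12)) = -12 + 3*((2*M)*(12 + M)) = -12 + 3*(2*M*(12 + M)) = -12 + 6*M*(12 + M))
N(-3)*((-2/3 + 2)*L(1, h)) + 132 = (-12 + 6*(-3)² + 72*(-3))*((-2/3 + 2)*(-4)) + 132 = (-12 + 6*9 - 216)*((-2*⅓ + 2)*(-4)) + 132 = (-12 + 54 - 216)*((-⅔ + 2)*(-4)) + 132 = -232*(-4) + 132 = -174*(-16/3) + 132 = 928 + 132 = 1060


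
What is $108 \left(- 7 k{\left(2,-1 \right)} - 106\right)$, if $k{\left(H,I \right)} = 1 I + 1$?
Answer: $-11448$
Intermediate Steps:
$k{\left(H,I \right)} = 1 + I$ ($k{\left(H,I \right)} = I + 1 = 1 + I$)
$108 \left(- 7 k{\left(2,-1 \right)} - 106\right) = 108 \left(- 7 \left(1 - 1\right) - 106\right) = 108 \left(\left(-7\right) 0 - 106\right) = 108 \left(0 - 106\right) = 108 \left(-106\right) = -11448$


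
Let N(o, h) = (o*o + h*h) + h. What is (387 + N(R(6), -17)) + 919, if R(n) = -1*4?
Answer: 1594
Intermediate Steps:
R(n) = -4
N(o, h) = h + h**2 + o**2 (N(o, h) = (o**2 + h**2) + h = (h**2 + o**2) + h = h + h**2 + o**2)
(387 + N(R(6), -17)) + 919 = (387 + (-17 + (-17)**2 + (-4)**2)) + 919 = (387 + (-17 + 289 + 16)) + 919 = (387 + 288) + 919 = 675 + 919 = 1594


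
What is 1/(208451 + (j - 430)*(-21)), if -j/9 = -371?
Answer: 1/147362 ≈ 6.7860e-6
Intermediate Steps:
j = 3339 (j = -9*(-371) = 3339)
1/(208451 + (j - 430)*(-21)) = 1/(208451 + (3339 - 430)*(-21)) = 1/(208451 + 2909*(-21)) = 1/(208451 - 61089) = 1/147362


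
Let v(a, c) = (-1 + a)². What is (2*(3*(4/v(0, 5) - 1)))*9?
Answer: 162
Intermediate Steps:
(2*(3*(4/v(0, 5) - 1)))*9 = (2*(3*(4/((-1 + 0)²) - 1)))*9 = (2*(3*(4/((-1)²) - 1)))*9 = (2*(3*(4/1 - 1)))*9 = (2*(3*(4*1 - 1)))*9 = (2*(3*(4 - 1)))*9 = (2*(3*3))*9 = (2*9)*9 = 18*9 = 162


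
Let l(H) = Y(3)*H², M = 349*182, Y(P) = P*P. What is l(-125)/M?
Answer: 140625/63518 ≈ 2.2139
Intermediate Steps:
Y(P) = P²
M = 63518
l(H) = 9*H² (l(H) = 3²*H² = 9*H²)
l(-125)/M = (9*(-125)²)/63518 = (9*15625)*(1/63518) = 140625*(1/63518) = 140625/63518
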